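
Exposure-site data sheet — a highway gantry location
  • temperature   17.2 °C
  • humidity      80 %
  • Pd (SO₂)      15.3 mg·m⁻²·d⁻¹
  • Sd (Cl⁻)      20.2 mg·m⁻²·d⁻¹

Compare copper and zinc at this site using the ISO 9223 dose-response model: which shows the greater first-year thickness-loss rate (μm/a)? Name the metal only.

zinc

copper: f(T) = -0.080·(T−10) [T>10 °C] = -0.5760
  SO₂ term: 0.0053·15.3^0.26·exp(0.059·80-0.5760) = 0.6792
  Cl⁻ term: 0.01025·20.2^0.27·exp(0.036·80+0.049·17.2) = 0.9549
  sum: 0.6792 + 0.9549 → r_corr = 1.634 μm/a
zinc: f(T) = -0.071·(T−10) [T>10 °C] = -0.5112
  SO₂ term: 0.0129·15.3^0.44·exp(0.046·80-0.5112) = 1.019
  Sd branch = 0.0175·Sd^0.57·e^(0.008·RH+0.085·T) = 0.7943 μm/a
  sum: 1.019 + 0.7943 → r_corr = 1.813 μm/a
Ordering by μm/a: zinc (1.81) > copper (1.63)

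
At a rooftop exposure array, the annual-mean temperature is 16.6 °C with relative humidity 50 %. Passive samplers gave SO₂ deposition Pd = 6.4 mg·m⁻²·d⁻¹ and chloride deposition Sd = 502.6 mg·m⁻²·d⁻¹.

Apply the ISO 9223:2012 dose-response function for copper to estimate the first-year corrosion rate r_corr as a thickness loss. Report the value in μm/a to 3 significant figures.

copper: T>10 °C ⇒ hinge -0.080·(16.6−10) = -0.5280
  SO₂ term: 0.0053·6.4^0.26·exp(0.059·50-0.5280) = 0.09677
  Sd branch = 0.01025·Sd^0.27·e^(0.036·RH+0.049·T) = 0.75 μm/a
  r_corr = 0.09677 + 0.75 = 0.8467 μm/a

r_corr = 0.847 μm/a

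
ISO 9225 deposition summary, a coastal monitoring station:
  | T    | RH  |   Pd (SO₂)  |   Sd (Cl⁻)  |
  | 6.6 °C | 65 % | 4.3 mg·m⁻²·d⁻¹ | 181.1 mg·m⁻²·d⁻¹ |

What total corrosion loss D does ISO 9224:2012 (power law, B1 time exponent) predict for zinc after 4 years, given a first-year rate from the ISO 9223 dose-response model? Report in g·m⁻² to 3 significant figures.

zinc: T≤10 °C ⇒ hinge +0.038·(6.6−10) = -0.1292
  Pd branch = 0.0129·Pd^0.44·e^(0.046·RH+f) = 0.4283 μm/a
  Cl⁻ term: 0.0175·181.1^0.57·exp(0.008·65+0.085·6.6) = 0.9989
  r_corr = 0.4283 + 0.9989 = 1.427 μm/a
Long-term exponent b (ISO 9224 Table 2, B1) = 0.813
  D(4) = 1.427 × 4^0.813 = 1.427 × 3.087 = 4.405 μm
  Mass loss = 4.405 μm × 7.14 g/cm³ = 31.45 g·m⁻²

D(4) = 31.5 g·m⁻²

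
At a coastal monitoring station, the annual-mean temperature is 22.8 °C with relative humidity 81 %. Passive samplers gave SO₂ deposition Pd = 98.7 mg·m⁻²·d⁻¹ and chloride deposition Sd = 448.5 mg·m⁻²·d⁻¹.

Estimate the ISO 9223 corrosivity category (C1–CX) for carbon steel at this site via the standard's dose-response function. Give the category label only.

carbon steel: f(T) = -0.054·(T−10) [T>10 °C] = -0.6912
  Pd branch = 1.77·Pd^0.52·e^(0.02·RH+f) = 48.8 μm/a
  Cl⁻ term: 0.102·448.5^0.62·exp(0.033·81+0.04·22.8) = 162
  sum: 48.8 + 162 → r_corr = 210.8 μm/a
Category bounds: 200…700 μm/a bracket r_corr ⇒ CX

CX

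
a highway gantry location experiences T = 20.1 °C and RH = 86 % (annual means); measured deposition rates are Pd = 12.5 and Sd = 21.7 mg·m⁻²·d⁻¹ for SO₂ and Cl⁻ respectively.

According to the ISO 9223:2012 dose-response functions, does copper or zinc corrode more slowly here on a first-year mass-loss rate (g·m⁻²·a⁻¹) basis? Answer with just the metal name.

zinc

copper: temperature factor f = -0.080·(10.1) = -0.8080
  SO₂ term: 0.0053·12.5^0.26·exp(0.059·86-0.8080) = 0.7281
  Sd branch = 0.01025·Sd^0.27·e^(0.036·RH+0.049·T) = 1.393 μm/a
  sum: 0.7281 + 1.393 → r_corr = 2.121 μm/a
  mass loss = 2.121 μm/a × 8.96 g/cm³ = 19 g·m⁻²·a⁻¹
zinc: temperature factor f = -0.071·(10.1) = -0.7171
  SO₂ term: 0.0129·12.5^0.44·exp(0.046·86-0.7171) = 0.9997
  Cl⁻ term: 0.0175·21.7^0.57·exp(0.008·86+0.085·20.1) = 1.111
  sum: 0.9997 + 1.111 → r_corr = 2.11 μm/a
  mass loss = 2.11 μm/a × 7.14 g/cm³ = 15.07 g·m⁻²·a⁻¹
Ordering by g·m⁻²·a⁻¹: copper (19) > zinc (15.1)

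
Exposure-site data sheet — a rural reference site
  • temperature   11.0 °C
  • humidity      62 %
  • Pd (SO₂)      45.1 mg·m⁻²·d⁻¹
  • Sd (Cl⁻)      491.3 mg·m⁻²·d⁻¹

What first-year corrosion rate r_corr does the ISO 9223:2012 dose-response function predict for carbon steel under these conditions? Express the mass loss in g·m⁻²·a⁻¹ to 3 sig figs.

carbon steel: T>10 °C ⇒ hinge -0.054·(11.0−10) = -0.0540
  Pd branch = 1.77·Pd^0.52·e^(0.02·RH+f) = 42 μm/a
  Sd branch = 0.102·Sd^0.62·e^(0.033·RH+0.04·T) = 57.13 μm/a
  r_corr = 42 + 57.13 = 99.13 μm/a
Convert to mass loss: 99.13 μm/a × 7.85 g/cm³ = 778.2 g·m⁻²·a⁻¹

r_corr = 778 g·m⁻²·a⁻¹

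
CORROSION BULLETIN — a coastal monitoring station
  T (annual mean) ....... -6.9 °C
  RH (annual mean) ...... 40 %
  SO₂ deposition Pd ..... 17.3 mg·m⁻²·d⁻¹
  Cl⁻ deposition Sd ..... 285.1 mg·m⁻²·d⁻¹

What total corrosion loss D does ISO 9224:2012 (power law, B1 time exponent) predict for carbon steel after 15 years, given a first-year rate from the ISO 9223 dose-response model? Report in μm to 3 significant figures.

D(15) = 45.4 μm

carbon steel: f(T) = +0.150·(T−10) [T≤10 °C] = -2.5350
  SO₂ term: 1.77·17.3^0.52·exp(0.02·40-2.5350) = 1.375
  Sd branch = 0.102·Sd^0.62·e^(0.033·RH+0.04·T) = 9.641 μm/a
  r_corr = 1.375 + 9.641 = 11.02 μm/a
Long-term exponent b (ISO 9224 Table 2, B1) = 0.523
  D(15) = 11.02 × 15^0.523 = 11.02 × 4.122 = 45.4 μm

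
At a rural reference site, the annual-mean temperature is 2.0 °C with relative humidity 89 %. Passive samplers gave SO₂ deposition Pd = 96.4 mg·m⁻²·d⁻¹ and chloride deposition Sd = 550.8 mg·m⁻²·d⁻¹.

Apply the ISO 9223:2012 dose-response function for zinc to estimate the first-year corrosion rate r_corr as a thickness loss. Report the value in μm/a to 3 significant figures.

r_corr = 5.80 μm/a

zinc: T≤10 °C ⇒ hinge +0.038·(2.0−10) = -0.3040
  sulphur-dioxide contribution → 4.261 μm/a
  chloride contribution → 1.543 μm/a
  total first-year rate 5.805 μm/a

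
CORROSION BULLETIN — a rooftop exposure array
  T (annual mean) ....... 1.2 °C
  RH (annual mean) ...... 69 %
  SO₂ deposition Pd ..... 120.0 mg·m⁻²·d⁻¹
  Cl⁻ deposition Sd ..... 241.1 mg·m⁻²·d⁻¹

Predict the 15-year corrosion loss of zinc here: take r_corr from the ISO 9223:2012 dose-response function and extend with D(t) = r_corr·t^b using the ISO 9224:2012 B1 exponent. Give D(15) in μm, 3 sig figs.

D(15) = 23.3 μm

zinc: f(T) = +0.038·(T−10) [T≤10 °C] = -0.3344
  Pd branch = 0.0129·Pd^0.44·e^(0.046·RH+f) = 1.814 μm/a
  Sd branch = 0.0175·Sd^0.57·e^(0.008·RH+0.085·T) = 0.7672 μm/a
  sum: 1.814 + 0.7672 → r_corr = 2.581 μm/a
Power-law: D(15) = r_corr · 15^0.813
  D(15) = 2.581 × 15^0.813 = 2.581 × 9.04 = 23.33 μm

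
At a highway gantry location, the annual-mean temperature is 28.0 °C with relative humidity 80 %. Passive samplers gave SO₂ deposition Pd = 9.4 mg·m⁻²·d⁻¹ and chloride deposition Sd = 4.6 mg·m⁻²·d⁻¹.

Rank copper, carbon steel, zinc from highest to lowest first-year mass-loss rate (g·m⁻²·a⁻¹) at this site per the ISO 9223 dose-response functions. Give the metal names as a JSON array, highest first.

copper: f(T) = -0.080·(T−10) [T>10 °C] = -1.4400
  SO₂ term: 0.0053·9.4^0.26·exp(0.059·80-1.4400) = 0.2522
  Sd branch = 0.01025·Sd^0.27·e^(0.036·RH+0.049·T) = 1.087 μm/a
  sum: 0.2522 + 1.087 → r_corr = 1.339 μm/a
  mass loss = 1.339 μm/a × 8.96 g/cm³ = 12 g·m⁻²·a⁻¹
carbon steel: f(T) = -0.054·(T−10) [T>10 °C] = -0.9720
  Pd branch = 1.77·Pd^0.52·e^(0.02·RH+f) = 10.63 μm/a
  Cl⁻ term: 0.102·4.6^0.62·exp(0.033·80+0.04·28.0) = 11.28
  r_corr = 10.63 + 11.28 = 21.92 μm/a
  mass loss = 21.92 μm/a × 7.85 g/cm³ = 172.1 g·m⁻²·a⁻¹
zinc: T>10 °C ⇒ hinge -0.071·(28.0−10) = -1.2780
  SO₂ term: 0.0129·9.4^0.44·exp(0.046·80-1.2780) = 0.3819
  Cl⁻ term: 0.0175·4.6^0.57·exp(0.008·80+0.085·28.0) = 0.8558
  sum: 0.3819 + 0.8558 → r_corr = 1.238 μm/a
  mass loss = 1.238 μm/a × 7.14 g/cm³ = 8.837 g·m⁻²·a⁻¹
Ordering by g·m⁻²·a⁻¹: carbon steel (172) > copper (12) > zinc (8.84)

["carbon steel", "copper", "zinc"]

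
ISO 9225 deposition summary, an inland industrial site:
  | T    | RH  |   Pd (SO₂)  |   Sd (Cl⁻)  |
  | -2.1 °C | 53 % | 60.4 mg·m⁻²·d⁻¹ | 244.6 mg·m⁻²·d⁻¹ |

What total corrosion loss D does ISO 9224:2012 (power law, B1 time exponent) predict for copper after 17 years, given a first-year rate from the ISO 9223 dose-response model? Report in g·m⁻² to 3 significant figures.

D(17) = 20.8 g·m⁻²

copper: temperature factor f = +0.126·(-12.1) = -1.5246
  Pd branch = 0.0053·Pd^0.26·e^(0.059·RH+f) = 0.07643 μm/a
  Cl⁻ term: 0.01025·244.6^0.27·exp(0.036·53+0.049·-2.1) = 0.2751
  r_corr = 0.07643 + 0.2751 = 0.3516 μm/a
Power-law: D(17) = r_corr · 17^0.667
  D(17) = 0.3516 × 17^0.667 = 0.3516 × 6.618 = 2.327 μm
  Mass loss = 2.327 μm × 8.96 g/cm³ = 20.85 g·m⁻²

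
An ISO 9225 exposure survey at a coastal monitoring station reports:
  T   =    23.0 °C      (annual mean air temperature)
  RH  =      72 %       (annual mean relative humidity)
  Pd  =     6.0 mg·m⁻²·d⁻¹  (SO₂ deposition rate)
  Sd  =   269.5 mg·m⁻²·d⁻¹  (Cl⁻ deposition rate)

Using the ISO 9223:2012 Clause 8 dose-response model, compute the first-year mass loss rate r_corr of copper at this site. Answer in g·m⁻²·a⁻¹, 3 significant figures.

copper: T>10 °C ⇒ hinge -0.080·(23.0−10) = -1.0400
  Pd branch = 0.0053·Pd^0.26·e^(0.059·RH+f) = 0.2088 μm/a
  Sd branch = 0.01025·Sd^0.27·e^(0.036·RH+0.049·T) = 1.915 μm/a
  sum: 0.2088 + 1.915 → r_corr = 2.124 μm/a
Convert to mass loss: 2.124 μm/a × 8.96 g/cm³ = 19.03 g·m⁻²·a⁻¹

r_corr = 19.0 g·m⁻²·a⁻¹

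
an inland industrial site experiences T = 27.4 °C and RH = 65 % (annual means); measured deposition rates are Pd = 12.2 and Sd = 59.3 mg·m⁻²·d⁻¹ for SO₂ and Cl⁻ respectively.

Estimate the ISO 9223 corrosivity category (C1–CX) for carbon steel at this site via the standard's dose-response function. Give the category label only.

C3

carbon steel: temperature factor f = -0.054·(17.4) = -0.9396
  SO₂ term: 1.77·12.2^0.52·exp(0.02·65-0.9396) = 9.32
  Cl⁻ term: 0.102·59.3^0.62·exp(0.033·65+0.04·27.4) = 32.77
  r_corr = 9.32 + 32.77 = 42.09 μm/a
42.1 μm/a falls in (25, 50] for carbon steel → category C3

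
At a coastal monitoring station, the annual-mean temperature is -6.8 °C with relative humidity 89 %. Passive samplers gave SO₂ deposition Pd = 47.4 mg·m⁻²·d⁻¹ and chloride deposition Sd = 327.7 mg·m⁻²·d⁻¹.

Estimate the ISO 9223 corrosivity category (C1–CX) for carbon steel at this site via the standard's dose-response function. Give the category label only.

C4

carbon steel: f(T) = +0.150·(T−10) [T≤10 °C] = -2.5200
  sulphur-dioxide contribution → 6.281 μm/a
  chloride contribution → 53.16 μm/a
  ⇒ r_corr(carbon steel) = 59.44 μm/a
Category bounds: 50…80 μm/a bracket r_corr ⇒ C4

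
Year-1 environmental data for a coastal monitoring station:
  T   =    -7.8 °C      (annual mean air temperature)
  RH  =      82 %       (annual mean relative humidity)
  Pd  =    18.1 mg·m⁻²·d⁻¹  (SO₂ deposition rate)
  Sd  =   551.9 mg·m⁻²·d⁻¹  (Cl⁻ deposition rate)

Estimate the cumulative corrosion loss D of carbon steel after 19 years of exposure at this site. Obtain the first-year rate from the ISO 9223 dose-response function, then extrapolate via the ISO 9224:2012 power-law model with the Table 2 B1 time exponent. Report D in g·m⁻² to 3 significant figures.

carbon steel: T≤10 °C ⇒ hinge +0.150·(-7.8−10) = -2.6700
  sulphur-dioxide contribution → 2.849 μm/a
  chloride contribution → 56.01 μm/a
  total first-year rate 58.86 μm/a
ISO 9224: D(t) = r_corr · t^b with b = 0.523 (carbon steel, B1)
  D(19) = 58.86 × 19^0.523 = 58.86 × 4.664 = 274.5 μm
  Mass loss = 274.5 μm × 7.85 g/cm³ = 2155 g·m⁻²

D(19) = 2.16e+03 g·m⁻²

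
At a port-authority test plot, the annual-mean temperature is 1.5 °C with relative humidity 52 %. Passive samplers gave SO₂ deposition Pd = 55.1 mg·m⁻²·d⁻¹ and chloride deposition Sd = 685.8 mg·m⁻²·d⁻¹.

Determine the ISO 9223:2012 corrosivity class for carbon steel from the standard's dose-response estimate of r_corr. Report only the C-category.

carbon steel: T≤10 °C ⇒ hinge +0.150·(1.5−10) = -1.2750
  Pd branch = 1.77·Pd^0.52·e^(0.02·RH+f) = 11.25 μm/a
  Cl⁻ term: 0.102·685.8^0.62·exp(0.033·52+0.04·1.5) = 34.54
  sum: 11.25 + 34.54 → r_corr = 45.8 μm/a
ISO 9223 Table 2 (carbon steel): 25 < 45.8 ≤ 50 μm/a ⇒ C3

C3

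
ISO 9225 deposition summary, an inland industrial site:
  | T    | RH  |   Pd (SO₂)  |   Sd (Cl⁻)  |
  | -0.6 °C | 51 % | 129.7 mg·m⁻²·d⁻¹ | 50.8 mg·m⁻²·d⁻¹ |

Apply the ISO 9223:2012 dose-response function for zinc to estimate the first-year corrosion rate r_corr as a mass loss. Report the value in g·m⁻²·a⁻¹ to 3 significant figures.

zinc: f(T) = +0.038·(T−10) [T≤10 °C] = -0.4028
  SO₂ term: 0.0129·129.7^0.44·exp(0.046·51-0.4028) = 0.766
  Sd branch = 0.0175·Sd^0.57·e^(0.008·RH+0.085·T) = 0.2347 μm/a
  r_corr = 0.766 + 0.2347 = 1.001 μm/a
Convert to mass loss: 1.001 μm/a × 7.14 g/cm³ = 7.144 g·m⁻²·a⁻¹

r_corr = 7.14 g·m⁻²·a⁻¹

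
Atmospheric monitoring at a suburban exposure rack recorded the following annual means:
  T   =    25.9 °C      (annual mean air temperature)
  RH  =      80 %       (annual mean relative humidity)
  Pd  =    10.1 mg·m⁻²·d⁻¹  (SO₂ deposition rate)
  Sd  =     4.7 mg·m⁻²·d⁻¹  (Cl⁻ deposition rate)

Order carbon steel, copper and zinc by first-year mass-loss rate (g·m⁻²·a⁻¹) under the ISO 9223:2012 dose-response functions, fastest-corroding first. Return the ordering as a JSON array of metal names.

["carbon steel", "copper", "zinc"]

carbon steel: f(T) = -0.054·(T−10) [T>10 °C] = -0.8586
  Pd branch = 1.77·Pd^0.52·e^(0.02·RH+f) = 12.37 μm/a
  Cl⁻ term: 0.102·4.7^0.62·exp(0.033·80+0.04·25.9) = 10.51
  r_corr = 12.37 + 10.51 = 22.88 μm/a
  mass loss = 22.88 μm/a × 7.85 g/cm³ = 179.6 g·m⁻²·a⁻¹
copper: temperature factor f = -0.080·(15.9) = -1.2720
  SO₂ term: 0.0053·10.1^0.26·exp(0.059·80-1.2720) = 0.304
  Cl⁻ term: 0.01025·4.7^0.27·exp(0.036·80+0.049·25.9) = 0.9866
  r_corr = 0.304 + 0.9866 = 1.291 μm/a
  mass loss = 1.291 μm/a × 8.96 g/cm³ = 11.56 g·m⁻²·a⁻¹
zinc: temperature factor f = -0.071·(15.9) = -1.1289
  Pd branch = 0.0129·Pd^0.44·e^(0.046·RH+f) = 0.4575 μm/a
  Sd branch = 0.0175·Sd^0.57·e^(0.008·RH+0.085·T) = 0.7247 μm/a
  sum: 0.4575 + 0.7247 → r_corr = 1.182 μm/a
  mass loss = 1.182 μm/a × 7.14 g/cm³ = 8.441 g·m⁻²·a⁻¹
Ordering by g·m⁻²·a⁻¹: carbon steel (180) > copper (11.6) > zinc (8.44)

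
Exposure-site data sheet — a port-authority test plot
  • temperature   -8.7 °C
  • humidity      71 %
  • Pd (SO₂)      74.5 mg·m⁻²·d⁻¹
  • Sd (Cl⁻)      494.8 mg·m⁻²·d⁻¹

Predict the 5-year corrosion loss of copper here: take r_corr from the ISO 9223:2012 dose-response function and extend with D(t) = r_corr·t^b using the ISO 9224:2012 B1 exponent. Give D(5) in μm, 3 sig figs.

copper: T≤10 °C ⇒ hinge +0.126·(-8.7−10) = -2.3562
  Pd branch = 0.0053·Pd^0.26·e^(0.059·RH+f) = 0.1016 μm/a
  Cl⁻ term: 0.01025·494.8^0.27·exp(0.036·71+0.049·-8.7) = 0.4604
  sum: 0.1016 + 0.4604 → r_corr = 0.562 μm/a
Long-term exponent b (ISO 9224 Table 2, B1) = 0.667
  D(5) = 0.562 × 5^0.667 = 0.562 × 2.926 = 1.644 μm

D(5) = 1.64 μm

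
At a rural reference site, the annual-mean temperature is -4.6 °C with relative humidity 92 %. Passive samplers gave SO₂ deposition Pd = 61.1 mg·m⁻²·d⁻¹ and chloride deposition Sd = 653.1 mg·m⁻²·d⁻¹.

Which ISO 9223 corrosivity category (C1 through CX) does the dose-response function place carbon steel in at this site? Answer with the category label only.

carbon steel: f(T) = +0.150·(T−10) [T≤10 °C] = -2.1900
  sulphur-dioxide contribution → 10.59 μm/a
  chloride contribution → 98.29 μm/a
  ⇒ r_corr(carbon steel) = 108.9 μm/a
Category bounds: 80…200 μm/a bracket r_corr ⇒ C5

C5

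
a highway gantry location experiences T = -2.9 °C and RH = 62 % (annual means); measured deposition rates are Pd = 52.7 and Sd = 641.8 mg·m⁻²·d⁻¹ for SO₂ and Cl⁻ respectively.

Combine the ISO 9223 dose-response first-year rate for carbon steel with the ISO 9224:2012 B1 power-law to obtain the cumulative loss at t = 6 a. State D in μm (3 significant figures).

carbon steel: temperature factor f = +0.150·(-12.9) = -1.9350
  SO₂ term: 1.77·52.7^0.52·exp(0.02·62-1.9350) = 6.942
  Cl⁻ term: 0.102·641.8^0.62·exp(0.033·62+0.04·-2.9) = 38.67
  r_corr = 6.942 + 38.67 = 45.61 μm/a
Power-law: D(6) = r_corr · 6^0.523
  D(6) = 45.61 × 6^0.523 = 45.61 × 2.553 = 116.4 μm

D(6) = 116 μm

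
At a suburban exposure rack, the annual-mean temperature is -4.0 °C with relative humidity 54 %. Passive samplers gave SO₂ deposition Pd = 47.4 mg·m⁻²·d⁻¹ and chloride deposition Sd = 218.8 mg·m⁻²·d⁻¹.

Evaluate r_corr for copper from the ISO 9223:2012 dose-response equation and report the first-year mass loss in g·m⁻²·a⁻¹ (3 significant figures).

r_corr = 2.80 g·m⁻²·a⁻¹

copper: temperature factor f = +0.126·(-14.0) = -1.7640
  sulphur-dioxide contribution → 0.05992 μm/a
  chloride contribution → 0.2522 μm/a
  total first-year rate 0.3121 μm/a
Convert to mass loss: 0.3121 μm/a × 8.96 g/cm³ = 2.796 g·m⁻²·a⁻¹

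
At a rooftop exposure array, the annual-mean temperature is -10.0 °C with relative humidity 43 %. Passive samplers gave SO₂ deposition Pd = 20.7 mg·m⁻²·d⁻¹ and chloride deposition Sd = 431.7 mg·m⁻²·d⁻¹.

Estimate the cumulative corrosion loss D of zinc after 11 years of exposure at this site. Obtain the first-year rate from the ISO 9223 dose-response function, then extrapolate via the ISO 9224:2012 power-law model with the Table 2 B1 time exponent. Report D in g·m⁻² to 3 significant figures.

D(11) = 25.1 g·m⁻²

zinc: T≤10 °C ⇒ hinge +0.038·(-10.0−10) = -0.7600
  Pd branch = 0.0129·Pd^0.44·e^(0.046·RH+f) = 0.1654 μm/a
  Cl⁻ term: 0.0175·431.7^0.57·exp(0.008·43+0.085·-10.0) = 0.3352
  r_corr = 0.1654 + 0.3352 = 0.5006 μm/a
Long-term exponent b (ISO 9224 Table 2, B1) = 0.813
  D(11) = 0.5006 × 11^0.813 = 0.5006 × 7.025 = 3.517 μm
  Mass loss = 3.517 μm × 7.14 g/cm³ = 25.11 g·m⁻²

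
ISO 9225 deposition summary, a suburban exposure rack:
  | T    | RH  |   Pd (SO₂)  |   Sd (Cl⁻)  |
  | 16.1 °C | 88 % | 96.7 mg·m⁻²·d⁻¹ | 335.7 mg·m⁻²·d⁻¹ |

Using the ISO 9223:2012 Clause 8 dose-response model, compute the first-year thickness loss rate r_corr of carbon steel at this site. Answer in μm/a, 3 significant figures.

carbon steel: T>10 °C ⇒ hinge -0.054·(16.1−10) = -0.3294
  sulphur-dioxide contribution → 79.74 μm/a
  chloride contribution → 130.5 μm/a
  total first-year rate 210.2 μm/a

r_corr = 210 μm/a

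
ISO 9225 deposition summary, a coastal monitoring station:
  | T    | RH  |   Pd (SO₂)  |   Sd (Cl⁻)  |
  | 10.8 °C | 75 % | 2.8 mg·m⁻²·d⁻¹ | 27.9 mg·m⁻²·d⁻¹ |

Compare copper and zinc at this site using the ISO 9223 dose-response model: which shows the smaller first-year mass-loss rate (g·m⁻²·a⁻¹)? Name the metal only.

copper: f(T) = -0.080·(T−10) [T>10 °C] = -0.0640
  SO₂ term: 0.0053·2.8^0.26·exp(0.059·75-0.0640) = 0.5426
  Cl⁻ term: 0.01025·27.9^0.27·exp(0.036·75+0.049·10.8) = 0.636
  sum: 0.5426 + 0.636 → r_corr = 1.179 μm/a
  mass loss = 1.179 μm/a × 8.96 g/cm³ = 10.56 g·m⁻²·a⁻¹
zinc: temperature factor f = -0.071·(0.8) = -0.0568
  Pd branch = 0.0129·Pd^0.44·e^(0.046·RH+f) = 0.6039 μm/a
  Cl⁻ term: 0.0175·27.9^0.57·exp(0.008·75+0.085·10.8) = 0.5325
  sum: 0.6039 + 0.5325 → r_corr = 1.136 μm/a
  mass loss = 1.136 μm/a × 7.14 g/cm³ = 8.114 g·m⁻²·a⁻¹
Ordering by g·m⁻²·a⁻¹: copper (10.6) > zinc (8.11)

zinc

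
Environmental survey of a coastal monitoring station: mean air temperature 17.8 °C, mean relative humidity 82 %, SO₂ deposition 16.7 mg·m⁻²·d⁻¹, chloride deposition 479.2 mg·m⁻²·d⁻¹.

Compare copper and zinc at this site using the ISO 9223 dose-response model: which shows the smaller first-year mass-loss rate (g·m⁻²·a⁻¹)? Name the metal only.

copper: temperature factor f = -0.080·(7.8) = -0.6240
  Pd branch = 0.0053·Pd^0.26·e^(0.059·RH+f) = 0.7452 μm/a
  Sd branch = 0.01025·Sd^0.27·e^(0.036·RH+0.049·T) = 2.485 μm/a
  sum: 0.7452 + 2.485 → r_corr = 3.23 μm/a
  mass loss = 3.23 μm/a × 8.96 g/cm³ = 28.94 g·m⁻²·a⁻¹
zinc: f(T) = -0.071·(T−10) [T>10 °C] = -0.5538
  SO₂ term: 0.0129·16.7^0.44·exp(0.046·82-0.5538) = 1.112
  Sd branch = 0.0175·Sd^0.57·e^(0.008·RH+0.085·T) = 5.163 μm/a
  sum: 1.112 + 5.163 → r_corr = 6.276 μm/a
  mass loss = 6.276 μm/a × 7.14 g/cm³ = 44.81 g·m⁻²·a⁻¹
Ordering by g·m⁻²·a⁻¹: zinc (44.8) > copper (28.9)

copper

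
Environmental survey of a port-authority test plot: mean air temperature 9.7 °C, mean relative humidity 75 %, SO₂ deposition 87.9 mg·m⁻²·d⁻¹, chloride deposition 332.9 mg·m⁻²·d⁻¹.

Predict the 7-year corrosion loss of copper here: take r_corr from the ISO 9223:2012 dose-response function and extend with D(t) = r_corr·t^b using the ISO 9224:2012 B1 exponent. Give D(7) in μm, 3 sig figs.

copper: f(T) = +0.126·(T−10) [T≤10 °C] = -0.0378
  sulphur-dioxide contribution → 1.365 μm/a
  chloride contribution → 1.177 μm/a
  ⇒ r_corr(copper) = 2.542 μm/a
Power-law: D(7) = r_corr · 7^0.667
  D(7) = 2.542 × 7^0.667 = 2.542 × 3.662 = 9.307 μm

D(7) = 9.31 μm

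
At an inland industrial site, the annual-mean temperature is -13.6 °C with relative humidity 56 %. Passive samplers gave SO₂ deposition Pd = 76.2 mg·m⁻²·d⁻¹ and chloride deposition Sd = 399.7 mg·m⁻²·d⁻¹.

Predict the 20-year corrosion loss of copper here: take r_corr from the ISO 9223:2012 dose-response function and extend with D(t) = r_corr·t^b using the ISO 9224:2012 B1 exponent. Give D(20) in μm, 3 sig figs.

copper: T≤10 °C ⇒ hinge +0.126·(-13.6−10) = -2.9736
  SO₂ term: 0.0053·76.2^0.26·exp(0.059·56-2.9736) = 0.02275
  Cl⁻ term: 0.01025·399.7^0.27·exp(0.036·56+0.049·-13.6) = 0.1992
  r_corr = 0.02275 + 0.1992 = 0.222 μm/a
Long-term exponent b (ISO 9224 Table 2, B1) = 0.667
  D(20) = 0.222 × 20^0.667 = 0.222 × 7.375 = 1.637 μm

D(20) = 1.64 μm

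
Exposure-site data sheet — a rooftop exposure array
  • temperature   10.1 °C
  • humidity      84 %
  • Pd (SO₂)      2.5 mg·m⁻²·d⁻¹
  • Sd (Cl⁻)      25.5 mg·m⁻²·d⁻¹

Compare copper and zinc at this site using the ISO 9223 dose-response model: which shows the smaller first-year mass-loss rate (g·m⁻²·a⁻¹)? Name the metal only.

zinc

copper: temperature factor f = -0.080·(0.1) = -0.0080
  Pd branch = 0.0053·Pd^0.26·e^(0.059·RH+f) = 0.9476 μm/a
  Cl⁻ term: 0.01025·25.5^0.27·exp(0.036·84+0.049·10.1) = 0.8293
  sum: 0.9476 + 0.8293 → r_corr = 1.777 μm/a
  mass loss = 1.777 μm/a × 8.96 g/cm³ = 15.92 g·m⁻²·a⁻¹
zinc: temperature factor f = -0.071·(0.1) = -0.0071
  Pd branch = 0.0129·Pd^0.44·e^(0.046·RH+f) = 0.9135 μm/a
  Sd branch = 0.0175·Sd^0.57·e^(0.008·RH+0.085·T) = 0.5122 μm/a
  sum: 0.9135 + 0.5122 → r_corr = 1.426 μm/a
  mass loss = 1.426 μm/a × 7.14 g/cm³ = 10.18 g·m⁻²·a⁻¹
Ordering by g·m⁻²·a⁻¹: copper (15.9) > zinc (10.2)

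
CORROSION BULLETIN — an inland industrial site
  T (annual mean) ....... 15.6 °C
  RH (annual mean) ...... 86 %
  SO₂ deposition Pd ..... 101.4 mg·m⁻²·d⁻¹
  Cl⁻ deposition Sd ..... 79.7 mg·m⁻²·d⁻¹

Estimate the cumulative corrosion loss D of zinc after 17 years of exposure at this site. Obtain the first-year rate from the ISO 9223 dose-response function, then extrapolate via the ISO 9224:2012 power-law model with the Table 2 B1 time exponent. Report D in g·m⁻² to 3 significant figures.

D(17) = 361 g·m⁻²

zinc: f(T) = -0.071·(T−10) [T>10 °C] = -0.3976
  Pd branch = 0.0129·Pd^0.44·e^(0.046·RH+f) = 3.457 μm/a
  Cl⁻ term: 0.0175·79.7^0.57·exp(0.008·86+0.085·15.6) = 1.591
  sum: 3.457 + 1.591 → r_corr = 5.047 μm/a
Power-law: D(17) = r_corr · 17^0.813
  D(17) = 5.047 × 17^0.813 = 5.047 × 10.01 = 50.51 μm
  Mass loss = 50.51 μm × 7.14 g/cm³ = 360.7 g·m⁻²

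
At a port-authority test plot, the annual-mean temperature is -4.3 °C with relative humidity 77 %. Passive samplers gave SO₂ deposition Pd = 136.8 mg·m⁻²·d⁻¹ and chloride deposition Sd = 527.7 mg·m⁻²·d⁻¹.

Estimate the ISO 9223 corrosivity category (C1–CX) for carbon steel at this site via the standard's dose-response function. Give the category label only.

C4

carbon steel: T≤10 °C ⇒ hinge +0.150·(-4.3−10) = -2.1450
  sulphur-dioxide contribution → 12.47 μm/a
  chloride contribution → 53.13 μm/a
  ⇒ r_corr(carbon steel) = 65.6 μm/a
Category bounds: 50…80 μm/a bracket r_corr ⇒ C4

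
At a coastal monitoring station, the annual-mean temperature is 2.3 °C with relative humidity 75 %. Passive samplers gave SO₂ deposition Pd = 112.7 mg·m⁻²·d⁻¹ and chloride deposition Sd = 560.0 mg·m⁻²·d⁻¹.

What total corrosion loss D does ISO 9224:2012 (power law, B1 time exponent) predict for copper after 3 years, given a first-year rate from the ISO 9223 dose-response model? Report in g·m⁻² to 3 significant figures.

copper: T≤10 °C ⇒ hinge +0.126·(2.3−10) = -0.9702
  Pd branch = 0.0053·Pd^0.26·e^(0.059·RH+f) = 0.573 μm/a
  Sd branch = 0.01025·Sd^0.27·e^(0.036·RH+0.049·T) = 0.9425 μm/a
  r_corr = 0.573 + 0.9425 = 1.516 μm/a
Long-term exponent b (ISO 9224 Table 2, B1) = 0.667
  D(3) = 1.516 × 3^0.667 = 1.516 × 2.081 = 3.154 μm
  Mass loss = 3.154 μm × 8.96 g/cm³ = 28.26 g·m⁻²

D(3) = 28.3 g·m⁻²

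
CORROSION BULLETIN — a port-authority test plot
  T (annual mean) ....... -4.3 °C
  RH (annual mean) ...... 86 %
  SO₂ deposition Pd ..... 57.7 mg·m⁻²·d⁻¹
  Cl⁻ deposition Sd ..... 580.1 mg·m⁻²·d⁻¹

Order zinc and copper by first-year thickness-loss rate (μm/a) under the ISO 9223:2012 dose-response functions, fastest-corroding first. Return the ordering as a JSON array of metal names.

zinc: temperature factor f = +0.038·(-14.3) = -0.5434
  SO₂ term: 0.0129·57.7^0.44·exp(0.046·86-0.5434) = 2.331
  Cl⁻ term: 0.0175·580.1^0.57·exp(0.008·86+0.085·-4.3) = 0.9084
  sum: 2.331 + 0.9084 → r_corr = 3.24 μm/a
copper: T≤10 °C ⇒ hinge +0.126·(-4.3−10) = -1.8018
  Pd branch = 0.0053·Pd^0.26·e^(0.059·RH+f) = 0.4011 μm/a
  Sd branch = 0.01025·Sd^0.27·e^(0.036·RH+0.049·T) = 1.023 μm/a
  sum: 0.4011 + 1.023 → r_corr = 1.424 μm/a
Ordering by μm/a: zinc (3.24) > copper (1.42)

["zinc", "copper"]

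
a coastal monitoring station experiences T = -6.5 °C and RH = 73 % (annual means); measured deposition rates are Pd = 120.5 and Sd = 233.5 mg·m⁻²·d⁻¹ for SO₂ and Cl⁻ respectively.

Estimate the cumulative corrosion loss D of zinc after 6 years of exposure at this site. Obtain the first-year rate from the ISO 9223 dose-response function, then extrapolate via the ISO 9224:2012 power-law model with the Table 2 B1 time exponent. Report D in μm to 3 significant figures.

zinc: T≤10 °C ⇒ hinge +0.038·(-6.5−10) = -0.6270
  sulphur-dioxide contribution → 1.63 μm/a
  chloride contribution → 0.4042 μm/a
  total first-year rate 2.035 μm/a
Power-law: D(6) = r_corr · 6^0.813
  D(6) = 2.035 × 6^0.813 = 2.035 × 4.292 = 8.732 μm

D(6) = 8.73 μm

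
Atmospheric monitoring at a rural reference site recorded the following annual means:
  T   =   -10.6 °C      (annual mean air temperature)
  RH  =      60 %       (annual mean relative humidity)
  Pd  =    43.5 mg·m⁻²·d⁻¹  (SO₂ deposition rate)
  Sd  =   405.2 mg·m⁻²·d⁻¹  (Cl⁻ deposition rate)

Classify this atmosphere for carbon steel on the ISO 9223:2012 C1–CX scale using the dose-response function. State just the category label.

C2

carbon steel: f(T) = +0.150·(T−10) [T≤10 °C] = -3.0900
  sulphur-dioxide contribution → 1.902 μm/a
  chloride contribution → 20 μm/a
  total first-year rate 21.91 μm/a
Category bounds: 1.3…25 μm/a bracket r_corr ⇒ C2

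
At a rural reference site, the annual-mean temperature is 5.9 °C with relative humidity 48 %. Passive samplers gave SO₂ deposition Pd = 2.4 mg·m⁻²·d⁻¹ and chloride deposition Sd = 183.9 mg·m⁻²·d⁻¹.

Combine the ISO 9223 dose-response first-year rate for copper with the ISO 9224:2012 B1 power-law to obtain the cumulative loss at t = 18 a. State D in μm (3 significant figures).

D(18) = 2.63 μm

copper: T≤10 °C ⇒ hinge +0.126·(5.9−10) = -0.5166
  Pd branch = 0.0053·Pd^0.26·e^(0.059·RH+f) = 0.06741 μm/a
  Cl⁻ term: 0.01025·183.9^0.27·exp(0.036·48+0.049·5.9) = 0.3149
  r_corr = 0.06741 + 0.3149 = 0.3823 μm/a
Power-law: D(18) = r_corr · 18^0.667
  D(18) = 0.3823 × 18^0.667 = 0.3823 × 6.875 = 2.628 μm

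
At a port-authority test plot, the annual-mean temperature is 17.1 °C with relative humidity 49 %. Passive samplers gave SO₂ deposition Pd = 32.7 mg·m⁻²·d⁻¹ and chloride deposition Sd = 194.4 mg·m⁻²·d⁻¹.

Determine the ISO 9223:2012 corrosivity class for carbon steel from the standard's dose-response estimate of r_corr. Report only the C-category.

carbon steel: T>10 °C ⇒ hinge -0.054·(17.1−10) = -0.3834
  sulphur-dioxide contribution → 19.71 μm/a
  chloride contribution → 26.72 μm/a
  total first-year rate 46.43 μm/a
ISO 9223 Table 2 (carbon steel): 25 < 46.4 ≤ 50 μm/a ⇒ C3

C3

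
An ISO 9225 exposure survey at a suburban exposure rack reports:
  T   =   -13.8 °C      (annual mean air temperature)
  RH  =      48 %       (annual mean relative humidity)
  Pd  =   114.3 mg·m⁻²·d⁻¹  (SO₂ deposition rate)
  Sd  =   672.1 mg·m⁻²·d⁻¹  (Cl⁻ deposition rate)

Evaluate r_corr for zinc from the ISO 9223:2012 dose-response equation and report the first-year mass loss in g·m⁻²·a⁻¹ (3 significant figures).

r_corr = 5.05 g·m⁻²·a⁻¹

zinc: T≤10 °C ⇒ hinge +0.038·(-13.8−10) = -0.9044
  SO₂ term: 0.0129·114.3^0.44·exp(0.046·48-0.9044) = 0.3822
  Cl⁻ term: 0.0175·672.1^0.57·exp(0.008·48+0.085·-13.8) = 0.3251
  sum: 0.3822 + 0.3251 → r_corr = 0.7073 μm/a
Convert to mass loss: 0.7073 μm/a × 7.14 g/cm³ = 5.05 g·m⁻²·a⁻¹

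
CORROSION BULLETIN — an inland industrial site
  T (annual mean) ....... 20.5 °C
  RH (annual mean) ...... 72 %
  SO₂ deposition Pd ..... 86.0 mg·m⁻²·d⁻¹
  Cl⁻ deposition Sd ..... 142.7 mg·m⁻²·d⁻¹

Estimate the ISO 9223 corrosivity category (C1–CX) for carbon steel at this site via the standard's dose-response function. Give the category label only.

carbon steel: temperature factor f = -0.054·(10.5) = -0.5670
  sulphur-dioxide contribution → 42.96 μm/a
  chloride contribution → 53.99 μm/a
  total first-year rate 96.95 μm/a
97 μm/a falls in (80, 200] for carbon steel → category C5

C5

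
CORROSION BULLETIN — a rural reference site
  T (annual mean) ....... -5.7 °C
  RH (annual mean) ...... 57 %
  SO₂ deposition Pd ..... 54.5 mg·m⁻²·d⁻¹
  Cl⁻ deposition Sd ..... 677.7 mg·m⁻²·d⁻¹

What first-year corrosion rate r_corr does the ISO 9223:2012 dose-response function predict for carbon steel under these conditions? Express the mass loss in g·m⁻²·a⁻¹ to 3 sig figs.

carbon steel: f(T) = +0.150·(T−10) [T≤10 °C] = -2.3550
  sulphur-dioxide contribution → 4.2 μm/a
  chloride contribution → 30.32 μm/a
  ⇒ r_corr(carbon steel) = 34.52 μm/a
Convert to mass loss: 34.52 μm/a × 7.85 g/cm³ = 271 g·m⁻²·a⁻¹

r_corr = 271 g·m⁻²·a⁻¹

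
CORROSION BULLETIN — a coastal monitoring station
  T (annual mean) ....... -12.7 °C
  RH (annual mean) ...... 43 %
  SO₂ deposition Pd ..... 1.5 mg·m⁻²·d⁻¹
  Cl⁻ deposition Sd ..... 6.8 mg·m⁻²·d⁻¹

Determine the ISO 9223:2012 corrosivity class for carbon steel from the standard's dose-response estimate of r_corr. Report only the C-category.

C1

carbon steel: f(T) = +0.150·(T−10) [T≤10 °C] = -3.4050
  Pd branch = 1.77·Pd^0.52·e^(0.02·RH+f) = 0.1715 μm/a
  Cl⁻ term: 0.102·6.8^0.62·exp(0.033·43+0.04·-12.7) = 0.8325
  sum: 0.1715 + 0.8325 → r_corr = 1.004 μm/a
Category bounds: 0…1.3 μm/a bracket r_corr ⇒ C1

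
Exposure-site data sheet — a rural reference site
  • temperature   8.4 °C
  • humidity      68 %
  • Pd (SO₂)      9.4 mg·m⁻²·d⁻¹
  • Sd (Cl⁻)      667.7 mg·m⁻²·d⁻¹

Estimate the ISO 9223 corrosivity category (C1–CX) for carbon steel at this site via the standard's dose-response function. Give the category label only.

carbon steel: f(T) = +0.150·(T−10) [T≤10 °C] = -0.2400
  sulphur-dioxide contribution → 17.39 μm/a
  chloride contribution → 75.91 μm/a
  total first-year rate 93.31 μm/a
93.3 μm/a falls in (80, 200] for carbon steel → category C5

C5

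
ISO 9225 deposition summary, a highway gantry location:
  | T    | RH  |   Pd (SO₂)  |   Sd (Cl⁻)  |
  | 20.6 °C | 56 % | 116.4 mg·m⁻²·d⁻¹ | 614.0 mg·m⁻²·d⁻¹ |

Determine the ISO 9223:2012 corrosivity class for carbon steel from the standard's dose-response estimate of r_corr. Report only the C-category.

C5

carbon steel: temperature factor f = -0.054·(10.6) = -0.5724
  SO₂ term: 1.77·116.4^0.52·exp(0.02·56-0.5724) = 36.32
  Sd branch = 0.102·Sd^0.62·e^(0.033·RH+0.04·T) = 79.01 μm/a
  r_corr = 36.32 + 79.01 = 115.3 μm/a
ISO 9223 Table 2 (carbon steel): 80 < 115 ≤ 200 μm/a ⇒ C5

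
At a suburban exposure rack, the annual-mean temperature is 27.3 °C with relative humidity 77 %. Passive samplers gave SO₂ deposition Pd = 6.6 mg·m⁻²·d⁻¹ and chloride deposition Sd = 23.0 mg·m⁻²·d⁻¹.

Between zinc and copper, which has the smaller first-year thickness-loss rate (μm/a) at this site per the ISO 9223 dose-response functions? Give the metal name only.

zinc: f(T) = -0.071·(T−10) [T>10 °C] = -1.2283
  sulphur-dioxide contribution → 0.2992 μm/a
  chloride contribution → 1.97 μm/a
  ⇒ r_corr(zinc) = 2.27 μm/a
copper: T>10 °C ⇒ hinge -0.080·(27.3−10) = -1.3840
  sulphur-dioxide contribution → 0.2038 μm/a
  chloride contribution → 1.456 μm/a
  ⇒ r_corr(copper) = 1.66 μm/a
Ordering by μm/a: zinc (2.27) > copper (1.66)

copper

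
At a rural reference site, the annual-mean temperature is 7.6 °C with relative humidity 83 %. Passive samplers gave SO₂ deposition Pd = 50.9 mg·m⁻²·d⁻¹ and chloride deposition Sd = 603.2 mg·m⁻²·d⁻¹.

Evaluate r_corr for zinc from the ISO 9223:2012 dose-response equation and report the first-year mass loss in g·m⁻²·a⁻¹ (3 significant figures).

r_corr = 39.4 g·m⁻²·a⁻¹

zinc: temperature factor f = +0.038·(-2.4) = -0.0912
  Pd branch = 0.0129·Pd^0.44·e^(0.046·RH+f) = 3.02 μm/a
  Sd branch = 0.0175·Sd^0.57·e^(0.008·RH+0.085·T) = 2.494 μm/a
  sum: 3.02 + 2.494 → r_corr = 5.514 μm/a
Convert to mass loss: 5.514 μm/a × 7.14 g/cm³ = 39.37 g·m⁻²·a⁻¹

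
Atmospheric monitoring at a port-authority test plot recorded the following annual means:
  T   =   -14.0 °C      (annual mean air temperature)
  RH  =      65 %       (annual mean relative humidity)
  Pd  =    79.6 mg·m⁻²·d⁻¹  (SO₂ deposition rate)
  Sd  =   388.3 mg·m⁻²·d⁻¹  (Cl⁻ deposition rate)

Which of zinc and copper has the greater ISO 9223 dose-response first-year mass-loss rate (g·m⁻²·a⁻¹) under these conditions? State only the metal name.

zinc

zinc: temperature factor f = +0.038·(-24.0) = -0.9120
  sulphur-dioxide contribution → 0.7071 μm/a
  chloride contribution → 0.2678 μm/a
  total first-year rate 0.9749 μm/a
  mass loss = 0.9749 μm/a × 7.14 g/cm³ = 6.961 g·m⁻²·a⁻¹
copper: temperature factor f = +0.126·(-24.0) = -3.0240
  sulphur-dioxide contribution → 0.03722 μm/a
  chloride contribution → 0.268 μm/a
  total first-year rate 0.3052 μm/a
  mass loss = 0.3052 μm/a × 8.96 g/cm³ = 2.735 g·m⁻²·a⁻¹
Ordering by g·m⁻²·a⁻¹: zinc (6.96) > copper (2.73)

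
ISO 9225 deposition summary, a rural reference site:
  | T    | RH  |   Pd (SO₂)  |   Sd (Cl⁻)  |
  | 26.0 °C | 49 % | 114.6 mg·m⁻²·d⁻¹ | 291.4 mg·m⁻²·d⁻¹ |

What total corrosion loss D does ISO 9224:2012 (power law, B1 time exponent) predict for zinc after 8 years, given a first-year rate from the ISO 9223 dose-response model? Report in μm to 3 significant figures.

D(8) = 34.2 μm

zinc: f(T) = -0.071·(T−10) [T>10 °C] = -1.1360
  Pd branch = 0.0129·Pd^0.44·e^(0.046·RH+f) = 0.3178 μm/a
  Cl⁻ term: 0.0175·291.4^0.57·exp(0.008·49+0.085·26.0) = 5.996
  sum: 0.3178 + 5.996 → r_corr = 6.313 μm/a
Power-law: D(8) = r_corr · 8^0.813
  D(8) = 6.313 × 8^0.813 = 6.313 × 5.423 = 34.24 μm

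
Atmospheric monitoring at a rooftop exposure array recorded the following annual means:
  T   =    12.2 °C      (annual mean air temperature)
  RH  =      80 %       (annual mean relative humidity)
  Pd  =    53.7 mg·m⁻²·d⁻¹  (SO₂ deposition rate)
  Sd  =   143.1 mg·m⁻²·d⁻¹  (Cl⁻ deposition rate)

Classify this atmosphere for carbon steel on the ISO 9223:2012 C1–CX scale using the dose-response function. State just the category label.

C5

carbon steel: f(T) = -0.054·(T−10) [T>10 °C] = -0.1188
  SO₂ term: 1.77·53.7^0.52·exp(0.02·80-0.1188) = 61.78
  Cl⁻ term: 0.102·143.1^0.62·exp(0.033·80+0.04·12.2) = 50.53
  r_corr = 61.78 + 50.53 = 112.3 μm/a
ISO 9223 Table 2 (carbon steel): 80 < 112 ≤ 200 μm/a ⇒ C5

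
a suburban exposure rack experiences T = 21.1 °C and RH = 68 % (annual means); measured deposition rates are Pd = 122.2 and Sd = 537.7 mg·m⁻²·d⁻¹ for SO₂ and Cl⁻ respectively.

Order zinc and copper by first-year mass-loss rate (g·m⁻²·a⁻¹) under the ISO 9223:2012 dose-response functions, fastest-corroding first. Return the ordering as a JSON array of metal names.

zinc: T>10 °C ⇒ hinge -0.071·(21.1−10) = -0.7881
  SO₂ term: 0.0129·122.2^0.44·exp(0.046·68-0.7881) = 1.109
  Cl⁻ term: 0.0175·537.7^0.57·exp(0.008·68+0.085·21.1) = 6.525
  r_corr = 1.109 + 6.525 = 7.635 μm/a
  mass loss = 7.635 μm/a × 7.14 g/cm³ = 54.51 g·m⁻²·a⁻¹
copper: T>10 °C ⇒ hinge -0.080·(21.1−10) = -0.8880
  Pd branch = 0.0053·Pd^0.26·e^(0.059·RH+f) = 0.4204 μm/a
  Cl⁻ term: 0.01025·537.7^0.27·exp(0.036·68+0.049·21.1) = 1.82
  sum: 0.4204 + 1.82 → r_corr = 2.241 μm/a
  mass loss = 2.241 μm/a × 8.96 g/cm³ = 20.08 g·m⁻²·a⁻¹
Ordering by g·m⁻²·a⁻¹: zinc (54.5) > copper (20.1)

["zinc", "copper"]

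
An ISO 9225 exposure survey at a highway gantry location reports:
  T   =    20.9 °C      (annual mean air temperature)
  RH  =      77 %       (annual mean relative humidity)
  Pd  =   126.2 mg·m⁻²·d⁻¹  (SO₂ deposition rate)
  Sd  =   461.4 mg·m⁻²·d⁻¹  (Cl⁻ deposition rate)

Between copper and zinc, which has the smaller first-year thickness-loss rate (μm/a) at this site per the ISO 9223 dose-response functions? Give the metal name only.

copper: temperature factor f = -0.080·(10.9) = -0.8720
  Pd branch = 0.0053·Pd^0.26·e^(0.059·RH+f) = 0.7326 μm/a
  Sd branch = 0.01025·Sd^0.27·e^(0.036·RH+0.049·T) = 2.391 μm/a
  sum: 0.7326 + 2.391 → r_corr = 3.124 μm/a
zinc: f(T) = -0.071·(T−10) [T>10 °C] = -0.7739
  Pd branch = 0.0129·Pd^0.44·e^(0.046·RH+f) = 1.727 μm/a
  Sd branch = 0.0175·Sd^0.57·e^(0.008·RH+0.085·T) = 6.318 μm/a
  sum: 1.727 + 6.318 → r_corr = 8.045 μm/a
Ordering by μm/a: zinc (8.05) > copper (3.12)

copper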